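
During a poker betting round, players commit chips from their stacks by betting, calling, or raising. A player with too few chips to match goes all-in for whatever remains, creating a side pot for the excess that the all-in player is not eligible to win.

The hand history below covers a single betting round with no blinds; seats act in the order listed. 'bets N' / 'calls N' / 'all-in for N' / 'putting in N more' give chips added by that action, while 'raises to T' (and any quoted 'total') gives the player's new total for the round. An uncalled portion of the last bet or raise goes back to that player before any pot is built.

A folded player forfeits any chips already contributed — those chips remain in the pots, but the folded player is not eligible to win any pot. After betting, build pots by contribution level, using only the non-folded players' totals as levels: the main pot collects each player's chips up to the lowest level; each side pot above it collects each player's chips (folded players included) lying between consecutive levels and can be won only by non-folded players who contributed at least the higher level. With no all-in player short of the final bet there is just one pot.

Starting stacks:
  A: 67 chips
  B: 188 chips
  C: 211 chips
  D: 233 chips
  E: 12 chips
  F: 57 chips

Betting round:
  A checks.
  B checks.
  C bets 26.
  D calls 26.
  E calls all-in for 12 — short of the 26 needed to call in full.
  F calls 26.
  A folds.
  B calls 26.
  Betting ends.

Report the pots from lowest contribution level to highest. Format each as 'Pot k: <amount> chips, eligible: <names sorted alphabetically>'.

Pot 1: 60 chips, eligible: B, C, D, E, F
Pot 2: 56 chips, eligible: B, C, D, F

Derivation:
Contributions: B=26, C=26, D=26, E=12, F=26
Folded: A
Pot levels (distinct totals of non-folded players): 12, 26
Layer 1-12: 12 each from B, C, D, E, F = 12*5 = 60 chips; eligible B, C, D, E, F
Layer 13-26: 14 each from B, C, D, F = 14*4 = 56 chips; eligible B, C, D, F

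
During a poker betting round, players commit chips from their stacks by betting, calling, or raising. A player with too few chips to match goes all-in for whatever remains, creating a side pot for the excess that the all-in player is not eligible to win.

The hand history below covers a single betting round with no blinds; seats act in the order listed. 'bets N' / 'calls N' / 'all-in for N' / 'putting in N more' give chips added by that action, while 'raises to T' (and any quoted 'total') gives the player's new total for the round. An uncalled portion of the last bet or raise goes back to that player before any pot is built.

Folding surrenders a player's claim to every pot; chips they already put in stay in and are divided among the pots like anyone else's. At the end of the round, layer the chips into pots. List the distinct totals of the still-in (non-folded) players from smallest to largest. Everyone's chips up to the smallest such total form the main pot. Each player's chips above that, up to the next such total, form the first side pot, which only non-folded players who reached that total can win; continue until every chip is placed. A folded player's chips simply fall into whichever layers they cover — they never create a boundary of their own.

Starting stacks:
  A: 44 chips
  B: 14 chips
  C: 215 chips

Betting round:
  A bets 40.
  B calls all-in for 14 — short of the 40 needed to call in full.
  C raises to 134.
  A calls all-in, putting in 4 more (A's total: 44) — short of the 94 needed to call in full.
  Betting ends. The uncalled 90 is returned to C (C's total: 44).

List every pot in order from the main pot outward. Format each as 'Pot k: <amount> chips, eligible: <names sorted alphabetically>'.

Pot 1: 42 chips, eligible: A, B, C
Pot 2: 60 chips, eligible: A, C

Derivation:
Contributions (after 90 returned to C): A=44, B=14, C=44
Pot levels (distinct totals of non-folded players): 14, 44
Layer 1-14: 14 each from A, B, C = 14*3 = 42 chips; eligible A, B, C
Layer 15-44: 30 each from A, C = 30*2 = 60 chips; eligible A, C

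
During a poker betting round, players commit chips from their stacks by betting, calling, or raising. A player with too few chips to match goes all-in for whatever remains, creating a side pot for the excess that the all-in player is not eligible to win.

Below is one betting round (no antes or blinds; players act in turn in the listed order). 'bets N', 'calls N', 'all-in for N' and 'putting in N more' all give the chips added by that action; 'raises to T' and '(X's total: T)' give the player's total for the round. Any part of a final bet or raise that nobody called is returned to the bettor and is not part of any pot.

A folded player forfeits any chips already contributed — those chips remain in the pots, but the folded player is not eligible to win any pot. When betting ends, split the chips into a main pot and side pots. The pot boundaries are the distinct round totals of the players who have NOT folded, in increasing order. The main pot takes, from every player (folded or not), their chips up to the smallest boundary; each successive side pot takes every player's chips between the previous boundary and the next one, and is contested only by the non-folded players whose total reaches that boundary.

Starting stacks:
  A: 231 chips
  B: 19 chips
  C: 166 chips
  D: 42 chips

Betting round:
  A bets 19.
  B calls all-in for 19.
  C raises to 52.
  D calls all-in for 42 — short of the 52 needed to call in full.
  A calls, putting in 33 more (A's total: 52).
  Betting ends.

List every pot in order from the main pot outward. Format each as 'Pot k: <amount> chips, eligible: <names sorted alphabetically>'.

Contributions: A=52, B=19, C=52, D=42
Pot levels (distinct totals of non-folded players): 19, 42, 52
Layer 1-19: 19 each from A, B, C, D = 19*4 = 76 chips; eligible A, B, C, D
Layer 20-42: 23 each from A, C, D = 23*3 = 69 chips; eligible A, C, D
Layer 43-52: 10 each from A, C = 10*2 = 20 chips; eligible A, C

Pot 1: 76 chips, eligible: A, B, C, D
Pot 2: 69 chips, eligible: A, C, D
Pot 3: 20 chips, eligible: A, C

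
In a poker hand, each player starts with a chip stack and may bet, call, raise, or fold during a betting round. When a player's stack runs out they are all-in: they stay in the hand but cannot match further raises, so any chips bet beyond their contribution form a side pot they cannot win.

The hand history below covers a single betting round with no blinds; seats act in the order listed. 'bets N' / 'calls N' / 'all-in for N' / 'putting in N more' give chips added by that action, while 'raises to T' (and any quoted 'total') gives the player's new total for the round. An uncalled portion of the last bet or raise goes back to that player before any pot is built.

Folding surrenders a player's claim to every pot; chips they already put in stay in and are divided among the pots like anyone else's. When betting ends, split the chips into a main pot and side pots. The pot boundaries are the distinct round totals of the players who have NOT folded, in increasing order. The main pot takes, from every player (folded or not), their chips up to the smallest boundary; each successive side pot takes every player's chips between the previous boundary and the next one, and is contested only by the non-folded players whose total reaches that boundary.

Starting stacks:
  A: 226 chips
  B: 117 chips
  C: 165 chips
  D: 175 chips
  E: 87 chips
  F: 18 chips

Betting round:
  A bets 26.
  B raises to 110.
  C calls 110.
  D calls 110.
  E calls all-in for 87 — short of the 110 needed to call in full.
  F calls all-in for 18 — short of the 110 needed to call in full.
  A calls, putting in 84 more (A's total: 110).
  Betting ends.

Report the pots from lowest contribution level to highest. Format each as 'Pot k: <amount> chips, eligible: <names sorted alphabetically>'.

Contributions: A=110, B=110, C=110, D=110, E=87, F=18
Pot levels (distinct totals of non-folded players): 18, 87, 110
Layer 1-18: 18 each from A, B, C, D, E, F = 18*6 = 108 chips; eligible A, B, C, D, E, F
Layer 19-87: 69 each from A, B, C, D, E = 69*5 = 345 chips; eligible A, B, C, D, E
Layer 88-110: 23 each from A, B, C, D = 23*4 = 92 chips; eligible A, B, C, D

Pot 1: 108 chips, eligible: A, B, C, D, E, F
Pot 2: 345 chips, eligible: A, B, C, D, E
Pot 3: 92 chips, eligible: A, B, C, D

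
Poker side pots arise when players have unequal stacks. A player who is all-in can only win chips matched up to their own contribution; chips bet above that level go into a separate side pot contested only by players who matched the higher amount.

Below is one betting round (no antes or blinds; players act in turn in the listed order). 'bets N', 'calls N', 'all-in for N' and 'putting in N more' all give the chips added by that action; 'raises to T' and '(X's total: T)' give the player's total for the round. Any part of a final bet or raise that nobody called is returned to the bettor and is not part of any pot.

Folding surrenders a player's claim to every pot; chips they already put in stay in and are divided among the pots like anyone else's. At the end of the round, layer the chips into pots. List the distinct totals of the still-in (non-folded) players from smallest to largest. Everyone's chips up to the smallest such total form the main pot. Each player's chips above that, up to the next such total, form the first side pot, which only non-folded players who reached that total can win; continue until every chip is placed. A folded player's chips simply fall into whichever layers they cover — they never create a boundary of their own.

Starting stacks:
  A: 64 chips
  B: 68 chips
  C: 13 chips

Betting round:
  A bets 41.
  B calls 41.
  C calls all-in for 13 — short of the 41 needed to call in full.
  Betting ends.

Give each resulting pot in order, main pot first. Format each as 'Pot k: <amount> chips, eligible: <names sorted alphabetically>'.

Contributions: A=41, B=41, C=13
Pot levels (distinct totals of non-folded players): 13, 41
Layer 1-13: 13 each from A, B, C = 13*3 = 39 chips; eligible A, B, C
Layer 14-41: 28 each from A, B = 28*2 = 56 chips; eligible A, B

Pot 1: 39 chips, eligible: A, B, C
Pot 2: 56 chips, eligible: A, B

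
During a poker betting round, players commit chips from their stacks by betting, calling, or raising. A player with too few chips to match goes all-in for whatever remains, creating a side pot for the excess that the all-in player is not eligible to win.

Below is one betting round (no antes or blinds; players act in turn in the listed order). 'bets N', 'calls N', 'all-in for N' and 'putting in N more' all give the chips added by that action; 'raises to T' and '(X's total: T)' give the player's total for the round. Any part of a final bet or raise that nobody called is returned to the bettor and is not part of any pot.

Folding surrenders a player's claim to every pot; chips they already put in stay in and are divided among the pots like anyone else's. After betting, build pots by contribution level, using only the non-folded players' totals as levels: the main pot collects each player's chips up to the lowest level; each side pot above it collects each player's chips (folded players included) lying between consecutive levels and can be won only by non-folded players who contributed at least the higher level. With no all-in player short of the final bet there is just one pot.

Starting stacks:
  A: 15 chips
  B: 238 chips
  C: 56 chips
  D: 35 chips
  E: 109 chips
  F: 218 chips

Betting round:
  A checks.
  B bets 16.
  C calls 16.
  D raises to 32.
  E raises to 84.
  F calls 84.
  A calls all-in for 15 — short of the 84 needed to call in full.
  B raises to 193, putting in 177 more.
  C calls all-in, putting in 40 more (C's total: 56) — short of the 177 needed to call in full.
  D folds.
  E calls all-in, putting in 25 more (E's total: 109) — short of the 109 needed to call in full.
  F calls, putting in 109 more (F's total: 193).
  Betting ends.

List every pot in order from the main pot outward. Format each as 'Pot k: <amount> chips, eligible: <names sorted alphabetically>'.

Pot 1: 90 chips, eligible: A, B, C, E, F
Pot 2: 181 chips, eligible: B, C, E, F
Pot 3: 159 chips, eligible: B, E, F
Pot 4: 168 chips, eligible: B, F

Derivation:
Contributions: A=15, B=193, C=56, D=32, E=109, F=193
Folded: D
Pot levels (distinct totals of non-folded players): 15, 56, 109, 193
Layer 1-15: 15 each from A, B, C, D, E, F = 15*6 = 90 chips; eligible A, B, C, E, F
Layer 16-56: B 41 + C 41 + D 17 + E 41 + F 41 = 181 chips; eligible B, C, E, F
Layer 57-109: 53 each from B, E, F = 53*3 = 159 chips; eligible B, E, F
Layer 110-193: 84 each from B, F = 84*2 = 168 chips; eligible B, F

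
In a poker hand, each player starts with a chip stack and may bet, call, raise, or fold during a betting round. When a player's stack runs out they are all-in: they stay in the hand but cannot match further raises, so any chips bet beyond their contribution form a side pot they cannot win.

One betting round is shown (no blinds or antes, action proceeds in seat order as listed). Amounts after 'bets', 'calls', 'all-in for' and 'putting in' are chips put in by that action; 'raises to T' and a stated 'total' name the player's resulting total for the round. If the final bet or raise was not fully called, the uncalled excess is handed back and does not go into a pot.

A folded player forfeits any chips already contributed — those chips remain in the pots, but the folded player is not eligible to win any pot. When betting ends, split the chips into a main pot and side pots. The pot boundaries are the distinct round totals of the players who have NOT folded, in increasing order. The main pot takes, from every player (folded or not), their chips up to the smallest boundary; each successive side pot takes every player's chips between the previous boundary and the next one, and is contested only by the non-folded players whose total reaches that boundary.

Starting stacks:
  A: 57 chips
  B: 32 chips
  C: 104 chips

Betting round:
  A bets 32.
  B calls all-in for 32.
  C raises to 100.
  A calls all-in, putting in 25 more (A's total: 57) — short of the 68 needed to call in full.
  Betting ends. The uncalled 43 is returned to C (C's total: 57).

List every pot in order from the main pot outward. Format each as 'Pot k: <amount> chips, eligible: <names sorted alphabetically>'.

Contributions (after 43 returned to C): A=57, B=32, C=57
Pot levels (distinct totals of non-folded players): 32, 57
Layer 1-32: 32 each from A, B, C = 32*3 = 96 chips; eligible A, B, C
Layer 33-57: 25 each from A, C = 25*2 = 50 chips; eligible A, C

Pot 1: 96 chips, eligible: A, B, C
Pot 2: 50 chips, eligible: A, C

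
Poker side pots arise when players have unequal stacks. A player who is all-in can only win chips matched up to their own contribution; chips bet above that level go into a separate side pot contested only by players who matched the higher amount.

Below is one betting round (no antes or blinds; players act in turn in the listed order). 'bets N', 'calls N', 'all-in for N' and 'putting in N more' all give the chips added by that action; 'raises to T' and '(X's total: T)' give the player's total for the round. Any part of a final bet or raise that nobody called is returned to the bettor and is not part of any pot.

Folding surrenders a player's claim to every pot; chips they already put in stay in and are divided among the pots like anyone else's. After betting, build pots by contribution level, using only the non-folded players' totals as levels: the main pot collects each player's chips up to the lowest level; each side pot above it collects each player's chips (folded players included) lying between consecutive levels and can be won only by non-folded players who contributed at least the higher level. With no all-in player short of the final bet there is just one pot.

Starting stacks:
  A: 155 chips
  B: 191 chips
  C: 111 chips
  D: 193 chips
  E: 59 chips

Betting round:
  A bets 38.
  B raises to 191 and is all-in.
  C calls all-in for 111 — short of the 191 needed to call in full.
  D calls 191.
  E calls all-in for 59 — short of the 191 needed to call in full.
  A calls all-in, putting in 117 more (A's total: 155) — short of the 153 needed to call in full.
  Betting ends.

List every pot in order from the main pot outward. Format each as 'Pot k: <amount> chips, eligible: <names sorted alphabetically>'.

Pot 1: 295 chips, eligible: A, B, C, D, E
Pot 2: 208 chips, eligible: A, B, C, D
Pot 3: 132 chips, eligible: A, B, D
Pot 4: 72 chips, eligible: B, D

Derivation:
Contributions: A=155, B=191, C=111, D=191, E=59
Pot levels (distinct totals of non-folded players): 59, 111, 155, 191
Layer 1-59: 59 each from A, B, C, D, E = 59*5 = 295 chips; eligible A, B, C, D, E
Layer 60-111: 52 each from A, B, C, D = 52*4 = 208 chips; eligible A, B, C, D
Layer 112-155: 44 each from A, B, D = 44*3 = 132 chips; eligible A, B, D
Layer 156-191: 36 each from B, D = 36*2 = 72 chips; eligible B, D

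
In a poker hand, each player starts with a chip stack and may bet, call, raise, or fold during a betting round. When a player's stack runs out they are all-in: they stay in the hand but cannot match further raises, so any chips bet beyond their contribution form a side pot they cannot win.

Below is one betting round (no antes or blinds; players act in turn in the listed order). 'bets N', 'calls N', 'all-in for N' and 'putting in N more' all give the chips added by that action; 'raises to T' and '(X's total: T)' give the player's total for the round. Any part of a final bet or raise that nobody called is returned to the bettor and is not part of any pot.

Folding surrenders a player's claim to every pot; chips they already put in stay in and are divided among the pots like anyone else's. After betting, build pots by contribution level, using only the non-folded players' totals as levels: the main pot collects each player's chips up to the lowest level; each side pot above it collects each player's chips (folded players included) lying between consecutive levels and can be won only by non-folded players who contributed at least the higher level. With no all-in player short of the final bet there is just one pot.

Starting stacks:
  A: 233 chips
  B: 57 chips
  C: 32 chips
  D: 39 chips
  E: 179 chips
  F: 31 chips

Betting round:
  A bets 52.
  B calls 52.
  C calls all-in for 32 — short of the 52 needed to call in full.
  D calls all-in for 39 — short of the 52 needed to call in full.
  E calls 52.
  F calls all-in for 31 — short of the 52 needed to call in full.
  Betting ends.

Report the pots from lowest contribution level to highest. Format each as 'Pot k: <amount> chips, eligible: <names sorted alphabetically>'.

Contributions: A=52, B=52, C=32, D=39, E=52, F=31
Pot levels (distinct totals of non-folded players): 31, 32, 39, 52
Layer 1-31: 31 each from A, B, C, D, E, F = 31*6 = 186 chips; eligible A, B, C, D, E, F
Layer 32-32: 1 each from A, B, C, D, E = 1*5 = 5 chips; eligible A, B, C, D, E
Layer 33-39: 7 each from A, B, D, E = 7*4 = 28 chips; eligible A, B, D, E
Layer 40-52: 13 each from A, B, E = 13*3 = 39 chips; eligible A, B, E

Pot 1: 186 chips, eligible: A, B, C, D, E, F
Pot 2: 5 chips, eligible: A, B, C, D, E
Pot 3: 28 chips, eligible: A, B, D, E
Pot 4: 39 chips, eligible: A, B, E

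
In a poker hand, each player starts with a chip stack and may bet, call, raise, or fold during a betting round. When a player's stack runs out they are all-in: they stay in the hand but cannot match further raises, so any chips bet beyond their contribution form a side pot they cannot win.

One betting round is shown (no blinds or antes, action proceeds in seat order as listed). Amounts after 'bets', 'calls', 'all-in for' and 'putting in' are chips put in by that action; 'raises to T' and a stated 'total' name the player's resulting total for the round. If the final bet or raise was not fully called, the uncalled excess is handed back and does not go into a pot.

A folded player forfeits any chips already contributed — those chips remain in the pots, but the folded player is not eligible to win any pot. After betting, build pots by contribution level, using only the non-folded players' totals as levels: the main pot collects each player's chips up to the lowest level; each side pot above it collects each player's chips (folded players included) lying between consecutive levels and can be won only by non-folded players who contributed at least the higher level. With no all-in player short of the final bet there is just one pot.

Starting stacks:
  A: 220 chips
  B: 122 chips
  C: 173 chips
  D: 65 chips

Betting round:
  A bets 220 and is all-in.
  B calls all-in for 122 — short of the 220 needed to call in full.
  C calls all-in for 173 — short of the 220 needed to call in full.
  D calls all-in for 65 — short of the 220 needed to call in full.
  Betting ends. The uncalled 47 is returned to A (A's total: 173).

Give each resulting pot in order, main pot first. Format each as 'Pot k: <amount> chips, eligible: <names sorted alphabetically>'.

Pot 1: 260 chips, eligible: A, B, C, D
Pot 2: 171 chips, eligible: A, B, C
Pot 3: 102 chips, eligible: A, C

Derivation:
Contributions (after 47 returned to A): A=173, B=122, C=173, D=65
Pot levels (distinct totals of non-folded players): 65, 122, 173
Layer 1-65: 65 each from A, B, C, D = 65*4 = 260 chips; eligible A, B, C, D
Layer 66-122: 57 each from A, B, C = 57*3 = 171 chips; eligible A, B, C
Layer 123-173: 51 each from A, C = 51*2 = 102 chips; eligible A, C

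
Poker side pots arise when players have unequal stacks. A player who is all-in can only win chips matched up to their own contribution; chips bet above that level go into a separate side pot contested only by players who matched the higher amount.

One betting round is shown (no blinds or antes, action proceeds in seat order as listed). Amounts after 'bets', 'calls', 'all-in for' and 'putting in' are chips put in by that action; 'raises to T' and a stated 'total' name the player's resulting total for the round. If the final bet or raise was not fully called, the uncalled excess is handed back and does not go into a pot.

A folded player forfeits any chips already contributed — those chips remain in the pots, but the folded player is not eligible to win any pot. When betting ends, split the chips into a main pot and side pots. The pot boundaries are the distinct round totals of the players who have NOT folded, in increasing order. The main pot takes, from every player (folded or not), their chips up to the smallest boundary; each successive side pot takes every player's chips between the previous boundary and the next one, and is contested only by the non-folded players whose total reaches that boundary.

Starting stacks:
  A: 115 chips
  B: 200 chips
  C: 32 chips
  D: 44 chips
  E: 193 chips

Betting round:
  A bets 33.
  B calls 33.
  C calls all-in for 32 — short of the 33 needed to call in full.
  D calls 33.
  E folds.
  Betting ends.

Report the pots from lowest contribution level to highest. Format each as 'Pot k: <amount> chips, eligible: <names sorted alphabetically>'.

Contributions: A=33, B=33, C=32, D=33
Folded: E
Pot levels (distinct totals of non-folded players): 32, 33
Layer 1-32: 32 each from A, B, C, D = 32*4 = 128 chips; eligible A, B, C, D
Layer 33-33: 1 each from A, B, D = 1*3 = 3 chips; eligible A, B, D

Pot 1: 128 chips, eligible: A, B, C, D
Pot 2: 3 chips, eligible: A, B, D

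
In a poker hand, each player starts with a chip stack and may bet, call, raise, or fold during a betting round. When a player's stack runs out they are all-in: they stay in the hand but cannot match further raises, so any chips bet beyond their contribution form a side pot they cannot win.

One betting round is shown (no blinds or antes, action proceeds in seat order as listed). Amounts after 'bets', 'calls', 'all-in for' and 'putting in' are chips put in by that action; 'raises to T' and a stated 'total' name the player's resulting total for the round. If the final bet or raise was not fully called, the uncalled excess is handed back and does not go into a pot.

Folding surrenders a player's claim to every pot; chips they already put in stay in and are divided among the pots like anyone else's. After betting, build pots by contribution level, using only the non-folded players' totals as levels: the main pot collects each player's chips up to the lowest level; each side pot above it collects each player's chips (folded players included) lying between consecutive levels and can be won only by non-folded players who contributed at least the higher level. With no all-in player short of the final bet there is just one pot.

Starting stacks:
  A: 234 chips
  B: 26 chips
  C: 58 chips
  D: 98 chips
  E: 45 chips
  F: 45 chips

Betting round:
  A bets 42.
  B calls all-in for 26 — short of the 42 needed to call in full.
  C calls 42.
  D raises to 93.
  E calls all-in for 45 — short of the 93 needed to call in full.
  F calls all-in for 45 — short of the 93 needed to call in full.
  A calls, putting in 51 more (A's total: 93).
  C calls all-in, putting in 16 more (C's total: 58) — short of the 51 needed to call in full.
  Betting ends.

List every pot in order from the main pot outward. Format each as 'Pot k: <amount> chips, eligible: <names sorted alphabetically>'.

Contributions: A=93, B=26, C=58, D=93, E=45, F=45
Pot levels (distinct totals of non-folded players): 26, 45, 58, 93
Layer 1-26: 26 each from A, B, C, D, E, F = 26*6 = 156 chips; eligible A, B, C, D, E, F
Layer 27-45: 19 each from A, C, D, E, F = 19*5 = 95 chips; eligible A, C, D, E, F
Layer 46-58: 13 each from A, C, D = 13*3 = 39 chips; eligible A, C, D
Layer 59-93: 35 each from A, D = 35*2 = 70 chips; eligible A, D

Pot 1: 156 chips, eligible: A, B, C, D, E, F
Pot 2: 95 chips, eligible: A, C, D, E, F
Pot 3: 39 chips, eligible: A, C, D
Pot 4: 70 chips, eligible: A, D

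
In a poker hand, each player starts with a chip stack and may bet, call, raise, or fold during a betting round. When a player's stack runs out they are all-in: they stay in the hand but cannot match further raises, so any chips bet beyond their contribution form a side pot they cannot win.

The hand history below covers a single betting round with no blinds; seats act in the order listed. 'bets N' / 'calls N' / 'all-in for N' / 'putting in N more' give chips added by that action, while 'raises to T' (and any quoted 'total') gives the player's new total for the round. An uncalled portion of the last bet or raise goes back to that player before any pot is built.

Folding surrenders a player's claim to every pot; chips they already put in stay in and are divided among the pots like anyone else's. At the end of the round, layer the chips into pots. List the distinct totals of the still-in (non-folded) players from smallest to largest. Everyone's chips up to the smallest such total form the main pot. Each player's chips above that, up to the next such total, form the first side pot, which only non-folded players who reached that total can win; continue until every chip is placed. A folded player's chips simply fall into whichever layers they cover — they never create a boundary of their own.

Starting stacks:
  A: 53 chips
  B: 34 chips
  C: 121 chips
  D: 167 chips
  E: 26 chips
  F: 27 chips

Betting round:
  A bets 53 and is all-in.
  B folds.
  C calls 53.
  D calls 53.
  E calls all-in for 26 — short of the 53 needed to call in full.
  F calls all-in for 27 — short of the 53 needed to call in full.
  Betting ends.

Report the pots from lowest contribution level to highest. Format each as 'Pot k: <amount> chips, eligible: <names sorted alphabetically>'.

Pot 1: 130 chips, eligible: A, C, D, E, F
Pot 2: 4 chips, eligible: A, C, D, F
Pot 3: 78 chips, eligible: A, C, D

Derivation:
Contributions: A=53, C=53, D=53, E=26, F=27
Folded: B
Pot levels (distinct totals of non-folded players): 26, 27, 53
Layer 1-26: 26 each from A, C, D, E, F = 26*5 = 130 chips; eligible A, C, D, E, F
Layer 27-27: 1 each from A, C, D, F = 1*4 = 4 chips; eligible A, C, D, F
Layer 28-53: 26 each from A, C, D = 26*3 = 78 chips; eligible A, C, D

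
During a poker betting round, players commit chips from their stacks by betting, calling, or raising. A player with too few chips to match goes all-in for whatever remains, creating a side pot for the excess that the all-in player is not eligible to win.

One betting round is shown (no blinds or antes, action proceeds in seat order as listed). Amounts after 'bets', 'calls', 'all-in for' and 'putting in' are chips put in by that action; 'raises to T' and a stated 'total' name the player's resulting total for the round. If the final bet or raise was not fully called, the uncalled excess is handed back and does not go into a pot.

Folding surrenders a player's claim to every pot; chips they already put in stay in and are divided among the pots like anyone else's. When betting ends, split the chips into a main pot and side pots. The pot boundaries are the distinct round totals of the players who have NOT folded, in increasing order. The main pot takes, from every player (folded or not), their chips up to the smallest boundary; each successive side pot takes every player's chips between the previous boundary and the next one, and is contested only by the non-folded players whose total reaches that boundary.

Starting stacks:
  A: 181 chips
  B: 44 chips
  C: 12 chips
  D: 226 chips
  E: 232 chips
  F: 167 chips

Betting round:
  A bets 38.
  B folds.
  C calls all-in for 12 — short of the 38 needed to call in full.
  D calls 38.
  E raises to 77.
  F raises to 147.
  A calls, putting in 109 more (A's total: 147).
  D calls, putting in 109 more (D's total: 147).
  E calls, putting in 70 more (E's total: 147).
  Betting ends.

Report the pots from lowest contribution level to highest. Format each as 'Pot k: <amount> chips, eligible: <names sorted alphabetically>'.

Pot 1: 60 chips, eligible: A, C, D, E, F
Pot 2: 540 chips, eligible: A, D, E, F

Derivation:
Contributions: A=147, C=12, D=147, E=147, F=147
Folded: B
Pot levels (distinct totals of non-folded players): 12, 147
Layer 1-12: 12 each from A, C, D, E, F = 12*5 = 60 chips; eligible A, C, D, E, F
Layer 13-147: 135 each from A, D, E, F = 135*4 = 540 chips; eligible A, D, E, F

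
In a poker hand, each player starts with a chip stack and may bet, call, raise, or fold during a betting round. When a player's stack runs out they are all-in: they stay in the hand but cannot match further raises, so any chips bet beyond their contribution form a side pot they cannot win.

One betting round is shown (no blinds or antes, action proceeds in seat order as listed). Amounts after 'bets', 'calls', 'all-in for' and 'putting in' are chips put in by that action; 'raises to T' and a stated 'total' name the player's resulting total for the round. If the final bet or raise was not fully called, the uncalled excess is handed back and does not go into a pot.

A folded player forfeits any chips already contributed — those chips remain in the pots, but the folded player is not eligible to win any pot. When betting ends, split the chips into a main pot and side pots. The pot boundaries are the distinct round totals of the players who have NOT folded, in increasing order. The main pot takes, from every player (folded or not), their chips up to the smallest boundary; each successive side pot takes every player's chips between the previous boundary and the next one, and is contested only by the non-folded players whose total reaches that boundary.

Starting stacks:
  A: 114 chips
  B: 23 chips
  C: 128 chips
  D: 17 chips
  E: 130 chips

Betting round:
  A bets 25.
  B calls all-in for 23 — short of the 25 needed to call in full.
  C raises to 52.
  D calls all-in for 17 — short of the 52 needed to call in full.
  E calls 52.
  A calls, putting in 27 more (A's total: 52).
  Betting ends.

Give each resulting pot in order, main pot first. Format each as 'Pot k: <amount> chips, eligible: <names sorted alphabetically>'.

Pot 1: 85 chips, eligible: A, B, C, D, E
Pot 2: 24 chips, eligible: A, B, C, E
Pot 3: 87 chips, eligible: A, C, E

Derivation:
Contributions: A=52, B=23, C=52, D=17, E=52
Pot levels (distinct totals of non-folded players): 17, 23, 52
Layer 1-17: 17 each from A, B, C, D, E = 17*5 = 85 chips; eligible A, B, C, D, E
Layer 18-23: 6 each from A, B, C, E = 6*4 = 24 chips; eligible A, B, C, E
Layer 24-52: 29 each from A, C, E = 29*3 = 87 chips; eligible A, C, E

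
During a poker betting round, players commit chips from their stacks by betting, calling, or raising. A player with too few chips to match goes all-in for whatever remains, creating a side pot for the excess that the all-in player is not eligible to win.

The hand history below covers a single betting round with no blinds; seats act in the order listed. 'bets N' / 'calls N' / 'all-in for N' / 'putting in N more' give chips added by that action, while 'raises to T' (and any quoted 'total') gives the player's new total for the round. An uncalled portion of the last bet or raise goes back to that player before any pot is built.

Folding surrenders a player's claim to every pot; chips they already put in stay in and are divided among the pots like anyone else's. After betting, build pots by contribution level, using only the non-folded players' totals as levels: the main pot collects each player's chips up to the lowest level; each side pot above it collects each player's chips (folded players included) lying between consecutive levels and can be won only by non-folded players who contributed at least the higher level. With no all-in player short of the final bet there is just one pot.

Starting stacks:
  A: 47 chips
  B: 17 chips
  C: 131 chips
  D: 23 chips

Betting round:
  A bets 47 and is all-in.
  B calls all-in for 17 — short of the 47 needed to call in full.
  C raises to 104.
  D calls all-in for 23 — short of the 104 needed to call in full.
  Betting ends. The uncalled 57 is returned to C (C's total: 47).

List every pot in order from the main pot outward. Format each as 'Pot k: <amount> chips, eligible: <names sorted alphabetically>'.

Contributions (after 57 returned to C): A=47, B=17, C=47, D=23
Pot levels (distinct totals of non-folded players): 17, 23, 47
Layer 1-17: 17 each from A, B, C, D = 17*4 = 68 chips; eligible A, B, C, D
Layer 18-23: 6 each from A, C, D = 6*3 = 18 chips; eligible A, C, D
Layer 24-47: 24 each from A, C = 24*2 = 48 chips; eligible A, C

Pot 1: 68 chips, eligible: A, B, C, D
Pot 2: 18 chips, eligible: A, C, D
Pot 3: 48 chips, eligible: A, C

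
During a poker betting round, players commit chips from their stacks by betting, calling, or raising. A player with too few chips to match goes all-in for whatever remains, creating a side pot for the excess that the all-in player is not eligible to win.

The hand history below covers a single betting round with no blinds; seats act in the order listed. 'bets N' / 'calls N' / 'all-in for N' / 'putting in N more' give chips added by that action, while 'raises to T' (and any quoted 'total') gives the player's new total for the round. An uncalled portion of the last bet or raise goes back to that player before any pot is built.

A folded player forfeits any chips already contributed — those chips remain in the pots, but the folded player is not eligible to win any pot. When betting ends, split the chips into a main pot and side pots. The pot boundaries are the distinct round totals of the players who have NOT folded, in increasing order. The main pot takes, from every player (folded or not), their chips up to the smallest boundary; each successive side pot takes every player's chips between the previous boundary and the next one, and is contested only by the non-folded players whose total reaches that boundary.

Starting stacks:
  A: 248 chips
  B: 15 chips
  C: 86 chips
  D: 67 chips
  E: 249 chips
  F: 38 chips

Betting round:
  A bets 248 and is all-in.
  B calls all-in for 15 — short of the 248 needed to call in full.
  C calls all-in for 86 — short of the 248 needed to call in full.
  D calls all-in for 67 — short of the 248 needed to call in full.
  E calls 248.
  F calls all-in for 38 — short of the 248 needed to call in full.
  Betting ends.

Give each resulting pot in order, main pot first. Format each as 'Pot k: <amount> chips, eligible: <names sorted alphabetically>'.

Pot 1: 90 chips, eligible: A, B, C, D, E, F
Pot 2: 115 chips, eligible: A, C, D, E, F
Pot 3: 116 chips, eligible: A, C, D, E
Pot 4: 57 chips, eligible: A, C, E
Pot 5: 324 chips, eligible: A, E

Derivation:
Contributions: A=248, B=15, C=86, D=67, E=248, F=38
Pot levels (distinct totals of non-folded players): 15, 38, 67, 86, 248
Layer 1-15: 15 each from A, B, C, D, E, F = 15*6 = 90 chips; eligible A, B, C, D, E, F
Layer 16-38: 23 each from A, C, D, E, F = 23*5 = 115 chips; eligible A, C, D, E, F
Layer 39-67: 29 each from A, C, D, E = 29*4 = 116 chips; eligible A, C, D, E
Layer 68-86: 19 each from A, C, E = 19*3 = 57 chips; eligible A, C, E
Layer 87-248: 162 each from A, E = 162*2 = 324 chips; eligible A, E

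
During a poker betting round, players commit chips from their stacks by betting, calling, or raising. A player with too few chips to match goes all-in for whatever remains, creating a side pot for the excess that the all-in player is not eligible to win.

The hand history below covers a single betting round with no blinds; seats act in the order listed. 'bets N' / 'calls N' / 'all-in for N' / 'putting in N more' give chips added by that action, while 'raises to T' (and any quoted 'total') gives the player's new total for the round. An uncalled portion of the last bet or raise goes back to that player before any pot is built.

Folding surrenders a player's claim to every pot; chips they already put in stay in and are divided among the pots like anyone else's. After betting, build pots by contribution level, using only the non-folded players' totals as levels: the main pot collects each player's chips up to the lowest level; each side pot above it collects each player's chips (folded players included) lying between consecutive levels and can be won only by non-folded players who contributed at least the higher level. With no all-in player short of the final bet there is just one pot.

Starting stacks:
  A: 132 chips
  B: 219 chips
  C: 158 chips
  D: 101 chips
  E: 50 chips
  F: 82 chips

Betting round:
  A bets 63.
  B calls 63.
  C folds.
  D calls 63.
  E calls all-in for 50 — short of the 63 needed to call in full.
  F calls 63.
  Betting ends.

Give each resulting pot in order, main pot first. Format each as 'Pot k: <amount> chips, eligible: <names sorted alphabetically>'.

Pot 1: 250 chips, eligible: A, B, D, E, F
Pot 2: 52 chips, eligible: A, B, D, F

Derivation:
Contributions: A=63, B=63, D=63, E=50, F=63
Folded: C
Pot levels (distinct totals of non-folded players): 50, 63
Layer 1-50: 50 each from A, B, D, E, F = 50*5 = 250 chips; eligible A, B, D, E, F
Layer 51-63: 13 each from A, B, D, F = 13*4 = 52 chips; eligible A, B, D, F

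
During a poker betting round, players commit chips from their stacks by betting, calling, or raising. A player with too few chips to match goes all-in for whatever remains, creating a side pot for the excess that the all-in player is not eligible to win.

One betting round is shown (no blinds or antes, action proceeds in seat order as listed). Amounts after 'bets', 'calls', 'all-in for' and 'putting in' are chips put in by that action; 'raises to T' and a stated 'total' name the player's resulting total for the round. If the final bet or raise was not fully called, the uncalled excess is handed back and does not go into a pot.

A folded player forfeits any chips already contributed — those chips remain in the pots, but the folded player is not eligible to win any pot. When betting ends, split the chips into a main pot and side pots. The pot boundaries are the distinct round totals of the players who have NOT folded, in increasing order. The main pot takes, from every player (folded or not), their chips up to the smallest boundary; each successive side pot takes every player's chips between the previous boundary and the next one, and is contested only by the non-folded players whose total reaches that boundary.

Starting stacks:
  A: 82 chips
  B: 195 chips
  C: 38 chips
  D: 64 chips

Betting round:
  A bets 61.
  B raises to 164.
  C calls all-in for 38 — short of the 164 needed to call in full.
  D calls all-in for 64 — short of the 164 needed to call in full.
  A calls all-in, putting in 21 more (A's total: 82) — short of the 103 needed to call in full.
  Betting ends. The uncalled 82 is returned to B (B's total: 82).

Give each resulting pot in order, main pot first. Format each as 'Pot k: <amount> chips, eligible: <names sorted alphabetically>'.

Pot 1: 152 chips, eligible: A, B, C, D
Pot 2: 78 chips, eligible: A, B, D
Pot 3: 36 chips, eligible: A, B

Derivation:
Contributions (after 82 returned to B): A=82, B=82, C=38, D=64
Pot levels (distinct totals of non-folded players): 38, 64, 82
Layer 1-38: 38 each from A, B, C, D = 38*4 = 152 chips; eligible A, B, C, D
Layer 39-64: 26 each from A, B, D = 26*3 = 78 chips; eligible A, B, D
Layer 65-82: 18 each from A, B = 18*2 = 36 chips; eligible A, B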